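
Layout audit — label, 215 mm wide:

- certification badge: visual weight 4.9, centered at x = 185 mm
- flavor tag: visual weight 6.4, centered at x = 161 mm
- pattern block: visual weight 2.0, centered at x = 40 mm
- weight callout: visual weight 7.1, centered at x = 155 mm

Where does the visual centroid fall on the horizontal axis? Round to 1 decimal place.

x ≈ 152.8

Total weight = 4.9 + 6.4 + 2.0 + 7.1 = 20.4.
Σw·x = 4.9·185 + 6.4·161 + 2.0·40 + 7.1·155 = 3117.4, so x̄ = 3117.4/20.4 ≈ 152.81.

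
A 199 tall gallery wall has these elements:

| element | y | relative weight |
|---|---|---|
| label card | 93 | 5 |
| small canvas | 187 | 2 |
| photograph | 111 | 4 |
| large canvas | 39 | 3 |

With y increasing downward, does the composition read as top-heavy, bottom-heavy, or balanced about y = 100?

balanced

Weights sum to 5 + 2 + 4 + 3 = 14.
y: (5·93 + 2·187 + 4·111 + 3·39) / 14 = 1400 / 14 ≈ 100.00
The centroid 100.00 matches the midline at 100, so the layout is balanced.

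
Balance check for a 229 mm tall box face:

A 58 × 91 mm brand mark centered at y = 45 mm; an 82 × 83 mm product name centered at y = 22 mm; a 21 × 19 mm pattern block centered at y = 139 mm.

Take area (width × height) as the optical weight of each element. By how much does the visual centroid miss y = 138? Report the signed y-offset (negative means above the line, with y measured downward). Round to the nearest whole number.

≈ -103 mm

Taking area as weight: brand mark 58·91 = 5278, product name 82·83 = 6806, pattern block 21·19 = 399. Sum 12483.
y-moment: 5278·45 + 6806·22 + 399·139 = 442703; centroid 442703/12483 ≈ 35.46.
Against y = 138, that's 35.46 − 138 = -102.54.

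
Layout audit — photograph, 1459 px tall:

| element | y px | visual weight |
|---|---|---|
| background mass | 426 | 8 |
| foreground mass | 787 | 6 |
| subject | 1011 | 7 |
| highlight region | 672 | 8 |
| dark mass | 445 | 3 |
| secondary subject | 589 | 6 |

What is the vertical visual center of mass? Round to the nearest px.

Σw = 8 + 6 + 7 + 8 + 3 + 6 = 38.
y: (8·426 + 6·787 + 7·1011 + 8·672 + 3·445 + 6·589) / 38 = 25452 / 38 ≈ 669.79

y ≈ 670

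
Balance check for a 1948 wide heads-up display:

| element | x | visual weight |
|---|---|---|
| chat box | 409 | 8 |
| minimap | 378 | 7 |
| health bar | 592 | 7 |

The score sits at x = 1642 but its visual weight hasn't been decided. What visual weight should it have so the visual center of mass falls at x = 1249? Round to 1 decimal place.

Existing Σw = 22 (8 + 7 + 7); existing moment 8·409 + 7·378 + 7·592 = 10062.
Balance at x = 1249 requires (10062 + w·1642) / (22 + w) = 1249.
Rearranging, w·(1642 − 1249) = 1249·22 − 10062 = 17416, so w ≈ 17416/393 = 44.32.

w ≈ 44.3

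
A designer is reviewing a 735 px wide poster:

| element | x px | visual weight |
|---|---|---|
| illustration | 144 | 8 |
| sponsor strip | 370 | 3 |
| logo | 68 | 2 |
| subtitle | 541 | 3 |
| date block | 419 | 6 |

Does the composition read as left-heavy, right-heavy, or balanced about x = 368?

left-heavy

Total weight = 8 + 3 + 2 + 3 + 6 = 22.
x: (8·144 + 3·370 + 2·68 + 3·541 + 6·419) / 22 = 6535 / 22 ≈ 297.05
297.0 vs midline 368 → left-heavy.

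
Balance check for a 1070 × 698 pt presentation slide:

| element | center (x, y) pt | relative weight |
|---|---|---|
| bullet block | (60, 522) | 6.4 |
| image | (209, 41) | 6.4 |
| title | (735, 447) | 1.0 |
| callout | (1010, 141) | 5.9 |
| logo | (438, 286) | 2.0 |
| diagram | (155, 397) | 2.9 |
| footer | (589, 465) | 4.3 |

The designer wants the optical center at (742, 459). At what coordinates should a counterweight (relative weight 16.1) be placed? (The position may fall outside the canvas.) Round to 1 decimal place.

New total weight: (6.4 + 6.4 + 1.0 + 5.9 + 2.0 + 2.9 + 4.3) + 16.1 = 45.0.
x: need Σw·x = 45.0·742 = 33390.0. Existing = 6.4·60 + 6.4·209 + 1.0·735 + 5.9·1010 + 2.0·438 + 2.9·155 + 4.3·589 = 12273.8. Remainder 21116.2 / 16.1 ≈ 1311.57.
y: need Σw·y = 45.0·459 = 20655.0. Existing = 6.4·522 + 6.4·41 + 1.0·447 + 5.9·141 + 2.0·286 + 2.9·397 + 4.3·465 = 8604.9. Remainder 12050.1 / 16.1 ≈ 748.45.

(1311.6, 748.5)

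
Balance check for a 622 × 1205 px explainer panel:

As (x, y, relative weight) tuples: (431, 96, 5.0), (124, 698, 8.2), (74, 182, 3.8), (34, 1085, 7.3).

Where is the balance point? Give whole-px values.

Weights sum to 5.0 + 8.2 + 3.8 + 7.3 = 24.3.
Σw·x = 5.0·431 + 8.2·124 + 3.8·74 + 7.3·34 = 3701.2, so x̄ = 3701.2/24.3 ≈ 152.31.
Σw·y = 5.0·96 + 8.2·698 + 3.8·182 + 7.3·1085 = 14815.7, so ȳ = 14815.7/24.3 ≈ 609.70.

(152, 610)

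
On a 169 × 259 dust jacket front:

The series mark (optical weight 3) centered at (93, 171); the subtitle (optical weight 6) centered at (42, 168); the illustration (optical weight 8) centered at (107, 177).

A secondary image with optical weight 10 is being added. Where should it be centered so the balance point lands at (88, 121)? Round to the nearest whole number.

(99, 33)

After adding the secondary image, total weight = 3 + 6 + 8 + 10 = 27.
x: target moment 27×88 = 2376; current 3·93 + 6·42 + 8·107 = 1387; the secondary image supplies 989, so x = 989/10 ≈ 98.90.
y: target moment 27×121 = 3267; current 3·171 + 6·168 + 8·177 = 2937; the secondary image supplies 330, so y = 330/10 ≈ 33.00.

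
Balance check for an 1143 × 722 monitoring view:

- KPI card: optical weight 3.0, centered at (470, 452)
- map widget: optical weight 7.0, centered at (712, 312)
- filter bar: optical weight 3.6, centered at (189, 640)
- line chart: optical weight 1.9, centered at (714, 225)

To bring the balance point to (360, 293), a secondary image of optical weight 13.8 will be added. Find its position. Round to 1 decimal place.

With the secondary image, Σw becomes 3.0 + 7.0 + 3.6 + 1.9 + 13.8 = 29.3.
x: need Σw·x = 29.3·360 = 10548.0. Existing = 3.0·470 + 7.0·712 + 3.6·189 + 1.9·714 = 8431.0. Remainder 2117.0 / 13.8 ≈ 153.41.
y: need Σw·y = 29.3·293 = 8584.9. Existing = 3.0·452 + 7.0·312 + 3.6·640 + 1.9·225 = 6271.5. Remainder 2313.4 / 13.8 ≈ 167.64.

(153.4, 167.6)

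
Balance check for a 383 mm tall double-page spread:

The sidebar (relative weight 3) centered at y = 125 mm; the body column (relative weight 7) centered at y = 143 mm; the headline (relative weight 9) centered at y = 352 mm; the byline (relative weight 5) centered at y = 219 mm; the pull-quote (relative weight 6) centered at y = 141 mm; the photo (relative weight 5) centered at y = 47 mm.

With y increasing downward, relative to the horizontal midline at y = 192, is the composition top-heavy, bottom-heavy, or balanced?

balanced

Weights sum to 3 + 7 + 9 + 5 + 6 + 5 = 35.
y-moment: 3·125 + 7·143 + 9·352 + 5·219 + 6·141 + 5·47 = 6720; centroid 6720/35 ≈ 192.00.
That equals the midline 192 — balanced.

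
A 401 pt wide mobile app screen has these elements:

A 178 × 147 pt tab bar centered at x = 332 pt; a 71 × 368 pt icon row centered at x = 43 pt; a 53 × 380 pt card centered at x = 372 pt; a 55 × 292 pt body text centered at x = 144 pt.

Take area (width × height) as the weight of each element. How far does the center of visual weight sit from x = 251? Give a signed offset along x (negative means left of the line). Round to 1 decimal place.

≈ -29.3 pt

Areas: tab bar 178·147 = 26166, icon row 71·368 = 26128, card 53·380 = 20140, body text 55·292 = 16060. Total weight = 88494.
Σw·x = 26166·332 + 26128·43 + 20140·372 + 16060·144 = 19615336, so x̄ = 19615336/88494 ≈ 221.66.
Difference: 221.66 − 251 ≈ -29.34.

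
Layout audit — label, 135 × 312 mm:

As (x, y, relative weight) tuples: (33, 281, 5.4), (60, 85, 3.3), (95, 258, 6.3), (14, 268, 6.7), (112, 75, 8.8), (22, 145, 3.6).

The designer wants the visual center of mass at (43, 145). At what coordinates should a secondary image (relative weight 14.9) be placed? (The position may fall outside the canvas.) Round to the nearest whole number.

(-2, 47)

New total weight: (5.4 + 3.3 + 6.3 + 6.7 + 8.8 + 3.6) + 14.9 = 49.0.
Along x: (2133.3 + 14.9·x) / 49.0 = 43 (existing moment 5.4·33 + 3.3·60 + 6.3·95 + 6.7·14 + 8.8·112 + 3.6·22 = 2133.3) ⇒ x = (2107.0 − 2133.3) / 14.9 ≈ -1.77.
Along y: (6400.9 + 14.9·y) / 49.0 = 145 (existing moment 5.4·281 + 3.3·85 + 6.3·258 + 6.7·268 + 8.8·75 + 3.6·145 = 6400.9) ⇒ y = (7105.0 − 6400.9) / 14.9 ≈ 47.26.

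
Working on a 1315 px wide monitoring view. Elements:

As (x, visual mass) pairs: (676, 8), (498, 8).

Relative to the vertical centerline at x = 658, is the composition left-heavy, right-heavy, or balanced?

left-heavy

Total weight = 8 + 8 = 16.
Σw·x = 8·676 + 8·498 = 9392, so x̄ = 9392/16 ≈ 587.00.
587.0 vs midline 658 → left-heavy.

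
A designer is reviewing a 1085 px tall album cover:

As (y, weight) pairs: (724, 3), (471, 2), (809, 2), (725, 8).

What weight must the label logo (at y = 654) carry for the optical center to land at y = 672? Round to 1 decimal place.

Known weights sum to 3 + 2 + 2 + 8 = 15; their moment is 3·724 + 2·471 + 2·809 + 8·725 = 10532.
Set Σw·y/Σw = 672: (10532 + 654w) = 672·(15 + w).
So w = (672·15 − 10532)/(654 − 672) = -452/-18 ≈ 25.11.

w ≈ 25.1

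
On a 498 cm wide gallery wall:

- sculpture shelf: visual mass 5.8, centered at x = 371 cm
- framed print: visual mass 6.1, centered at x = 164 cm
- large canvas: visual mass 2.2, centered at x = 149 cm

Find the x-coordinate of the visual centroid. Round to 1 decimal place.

x ≈ 246.8

Total weight = 5.8 + 6.1 + 2.2 = 14.1.
Σw·x = 5.8·371 + 6.1·164 + 2.2·149 = 3480.0, so x̄ = 3480.0/14.1 ≈ 246.81.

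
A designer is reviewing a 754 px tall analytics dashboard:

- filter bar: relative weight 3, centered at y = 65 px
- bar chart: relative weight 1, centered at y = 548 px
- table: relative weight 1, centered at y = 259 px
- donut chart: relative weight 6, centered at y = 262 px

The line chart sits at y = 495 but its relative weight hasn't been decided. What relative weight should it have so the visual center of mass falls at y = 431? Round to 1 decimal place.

w ≈ 33.9

Fixed elements: Σw = 3 + 1 + 1 + 6 = 11, Σw·y = 3·65 + 1·548 + 1·259 + 6·262 = 2574.
Balance at y = 431 requires (2574 + w·495) / (11 + w) = 431.
Rearranging, w·(495 − 431) = 431·11 − 2574 = 2167, so w ≈ 2167/64 = 33.86.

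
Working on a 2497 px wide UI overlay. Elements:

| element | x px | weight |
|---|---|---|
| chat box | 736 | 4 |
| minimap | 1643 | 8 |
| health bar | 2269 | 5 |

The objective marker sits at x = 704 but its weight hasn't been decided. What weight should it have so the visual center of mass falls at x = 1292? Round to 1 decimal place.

w ≈ 9.3

Fixed elements: Σw = 4 + 8 + 5 = 17, Σw·x = 4·736 + 8·1643 + 5·2269 = 27433.
Balance at x = 1292 requires (27433 + w·704) / (17 + w) = 1292.
Rearranging, w·(704 − 1292) = 1292·17 − 27433 = -5469, so w ≈ -5469/-588 = 9.30.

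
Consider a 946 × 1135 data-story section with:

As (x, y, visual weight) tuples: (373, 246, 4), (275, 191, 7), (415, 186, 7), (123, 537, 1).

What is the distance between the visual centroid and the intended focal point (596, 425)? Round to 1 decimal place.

Σw = 4 + 7 + 7 + 1 = 19.
x-moment: 4·373 + 7·275 + 7·415 + 1·123 = 6445; centroid 6445/19 ≈ 339.21.
y-moment: 4·246 + 7·191 + 7·186 + 1·537 = 4160; centroid 4160/19 ≈ 218.95.
From (596, 425): dx = -256.79, dy = -206.05, so the distance is √(dx²+dy²) ≈ 329.24.

≈ 329.2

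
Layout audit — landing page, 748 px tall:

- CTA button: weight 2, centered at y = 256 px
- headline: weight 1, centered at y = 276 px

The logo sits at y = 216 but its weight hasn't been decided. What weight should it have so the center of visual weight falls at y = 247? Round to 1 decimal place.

Fixed elements: Σw = 2 + 1 = 3, Σw·y = 2·256 + 1·276 = 788.
For the centroid to hit 247: (788 + w·216) / (3 + w) = 247.
So w = (247·3 − 788)/(216 − 247) = -47/-31 ≈ 1.52.

w ≈ 1.5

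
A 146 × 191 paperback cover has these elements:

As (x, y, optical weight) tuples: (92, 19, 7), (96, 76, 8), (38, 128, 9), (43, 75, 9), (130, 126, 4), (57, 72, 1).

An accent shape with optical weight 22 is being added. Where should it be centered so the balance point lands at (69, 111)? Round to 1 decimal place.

With the accent shape, Σw becomes 7 + 8 + 9 + 9 + 4 + 1 + 22 = 60.
x: need Σw·x = 60·69 = 4140. Existing = 7·92 + 8·96 + 9·38 + 9·43 + 4·130 + 1·57 = 2718. Remainder 1422 / 22 ≈ 64.64.
y: need Σw·y = 60·111 = 6660. Existing = 7·19 + 8·76 + 9·128 + 9·75 + 4·126 + 1·72 = 3144. Remainder 3516 / 22 ≈ 159.82.

(64.6, 159.8)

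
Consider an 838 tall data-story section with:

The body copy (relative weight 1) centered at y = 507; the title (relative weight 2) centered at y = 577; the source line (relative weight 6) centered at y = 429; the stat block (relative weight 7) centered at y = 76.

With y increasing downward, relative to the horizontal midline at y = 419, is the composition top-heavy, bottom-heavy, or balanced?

Σw = 1 + 2 + 6 + 7 = 16.
y-moment: 1·507 + 2·577 + 6·429 + 7·76 = 4767; centroid 4767/16 ≈ 297.94.
297.9 vs midline 419 → top-heavy.

top-heavy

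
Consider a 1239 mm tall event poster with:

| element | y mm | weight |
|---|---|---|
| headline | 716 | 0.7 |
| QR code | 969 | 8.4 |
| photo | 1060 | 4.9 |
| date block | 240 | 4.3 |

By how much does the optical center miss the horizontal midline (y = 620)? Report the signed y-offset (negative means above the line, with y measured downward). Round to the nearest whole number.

Total weight = 0.7 + 8.4 + 4.9 + 4.3 = 18.3.
y-moment: 0.7·716 + 8.4·969 + 4.9·1060 + 4.3·240 = 14866.8; centroid 14866.8/18.3 ≈ 812.39.
Difference: 812.39 − 620 ≈ 192.39.

≈ 192 mm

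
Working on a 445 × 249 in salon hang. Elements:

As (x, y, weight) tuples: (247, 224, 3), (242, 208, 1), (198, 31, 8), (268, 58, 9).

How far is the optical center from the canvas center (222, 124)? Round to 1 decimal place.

Total weight = 3 + 1 + 8 + 9 = 21.
Σw·x = 3·247 + 1·242 + 8·198 + 9·268 = 4979, so x̄ = 4979/21 ≈ 237.10.
Σw·y = 3·224 + 1·208 + 8·31 + 9·58 = 1650, so ȳ = 1650/21 ≈ 78.57.
From (222, 124): dx = 15.10, dy = -45.43, so the distance is √(dx²+dy²) ≈ 47.87.

≈ 47.9 in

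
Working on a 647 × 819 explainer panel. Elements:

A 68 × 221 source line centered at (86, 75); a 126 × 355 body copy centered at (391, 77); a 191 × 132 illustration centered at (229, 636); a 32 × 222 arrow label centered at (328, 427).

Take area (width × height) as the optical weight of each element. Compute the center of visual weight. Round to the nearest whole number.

(292, 257)

Areas: source line 68·221 = 15028, body copy 126·355 = 44730, illustration 191·132 = 25212, arrow label 32·222 = 7104. Total weight = 92074.
Σw·x = 15028·86 + 44730·391 + 25212·229 + 7104·328 = 26885498, so x̄ = 26885498/92074 ≈ 292.00.
Σw·y = 15028·75 + 44730·77 + 25212·636 + 7104·427 = 23639550, so ȳ = 23639550/92074 ≈ 256.75.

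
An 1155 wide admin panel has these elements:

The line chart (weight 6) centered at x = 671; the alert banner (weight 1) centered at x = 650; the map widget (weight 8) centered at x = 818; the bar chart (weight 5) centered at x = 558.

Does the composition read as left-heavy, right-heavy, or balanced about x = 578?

Total weight = 6 + 1 + 8 + 5 = 20.
x-moment: 6·671 + 1·650 + 8·818 + 5·558 = 14010; centroid 14010/20 ≈ 700.50.
700.5 lies right of the midline 578, so the layout is right-heavy.

right-heavy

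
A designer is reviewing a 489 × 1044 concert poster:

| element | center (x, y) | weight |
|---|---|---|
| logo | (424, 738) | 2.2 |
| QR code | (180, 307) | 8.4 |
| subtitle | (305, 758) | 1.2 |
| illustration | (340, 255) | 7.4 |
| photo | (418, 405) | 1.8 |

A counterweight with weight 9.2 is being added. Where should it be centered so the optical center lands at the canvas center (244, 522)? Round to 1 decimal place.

After adding the counterweight, total weight = 2.2 + 8.4 + 1.2 + 7.4 + 1.8 + 9.2 = 30.2.
x: target moment 30.2×244 = 7368.8; current 2.2·424 + 8.4·180 + 1.2·305 + 7.4·340 + 1.8·418 = 6079.2; the counterweight supplies 1289.6, so x = 1289.6/9.2 ≈ 140.17.
y: target moment 30.2×522 = 15764.4; current 2.2·738 + 8.4·307 + 1.2·758 + 7.4·255 + 1.8·405 = 7728.0; the counterweight supplies 8036.4, so y = 8036.4/9.2 ≈ 873.52.

(140.2, 873.5)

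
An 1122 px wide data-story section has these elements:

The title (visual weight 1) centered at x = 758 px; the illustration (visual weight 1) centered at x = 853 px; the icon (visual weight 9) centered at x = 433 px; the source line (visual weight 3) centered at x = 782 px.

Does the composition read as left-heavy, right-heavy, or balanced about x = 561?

Weights sum to 1 + 1 + 9 + 3 = 14.
x: (1·758 + 1·853 + 9·433 + 3·782) / 14 = 7854 / 14 ≈ 561.00
561.00 = 561 exactly: balanced.

balanced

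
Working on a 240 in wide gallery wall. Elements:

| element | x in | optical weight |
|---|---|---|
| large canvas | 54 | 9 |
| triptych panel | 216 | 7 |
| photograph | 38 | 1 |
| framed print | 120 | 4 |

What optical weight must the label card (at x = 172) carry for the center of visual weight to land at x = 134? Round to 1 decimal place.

Known weights sum to 9 + 7 + 1 + 4 = 21; their moment is 9·54 + 7·216 + 1·38 + 4·120 = 2516.
Set Σw·x/Σw = 134: (2516 + 172w) = 134·(21 + w).
Rearranging, w·(172 − 134) = 134·21 − 2516 = 298, so w ≈ 298/38 = 7.84.

w ≈ 7.8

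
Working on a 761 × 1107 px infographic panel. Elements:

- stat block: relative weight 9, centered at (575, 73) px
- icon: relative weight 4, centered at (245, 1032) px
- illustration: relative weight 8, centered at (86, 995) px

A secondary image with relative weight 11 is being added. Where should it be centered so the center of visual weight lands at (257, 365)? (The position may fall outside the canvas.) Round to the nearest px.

After adding the secondary image, total weight = 9 + 4 + 8 + 11 = 32.
Along x: (6843 + 11·x) / 32 = 257 (existing moment 9·575 + 4·245 + 8·86 = 6843) ⇒ x = (8224 − 6843) / 11 ≈ 125.55.
Along y: (12745 + 11·y) / 32 = 365 (existing moment 9·73 + 4·1032 + 8·995 = 12745) ⇒ y = (11680 − 12745) / 11 ≈ -96.82.

(126, -97)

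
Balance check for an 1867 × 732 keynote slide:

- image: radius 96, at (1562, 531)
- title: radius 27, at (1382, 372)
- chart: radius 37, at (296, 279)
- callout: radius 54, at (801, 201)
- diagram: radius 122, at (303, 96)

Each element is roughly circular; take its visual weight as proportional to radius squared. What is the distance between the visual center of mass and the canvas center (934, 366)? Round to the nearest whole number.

r² weights: image 96² = 9216, title 27² = 729, chart 37² = 1369, callout 54² = 2916, diagram 122² = 14884. Total = 29114.
Σw·x = 9216·1562 + 729·1382 + 1369·296 + 2916·801 + 14884·303 = 22653662, so x̄ = 22653662/29114 ≈ 778.10.
Σw·y = 9216·531 + 729·372 + 1369·279 + 2916·201 + 14884·96 = 7561815, so ȳ = 7561815/29114 ≈ 259.73.
From (934, 366): dx = -155.90, dy = -106.27, so the distance is √(dx²+dy²) ≈ 188.67.

≈ 189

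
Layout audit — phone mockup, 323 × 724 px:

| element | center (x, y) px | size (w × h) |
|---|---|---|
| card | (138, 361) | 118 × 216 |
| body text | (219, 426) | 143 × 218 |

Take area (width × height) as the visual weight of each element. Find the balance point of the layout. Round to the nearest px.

Taking area as weight: card 118·216 = 25488, body text 143·218 = 31174. Sum 56662.
x-moment: 25488·138 + 31174·219 = 10344450; centroid 10344450/56662 ≈ 182.56.
y-moment: 25488·361 + 31174·426 = 22481292; centroid 22481292/56662 ≈ 396.76.

(183, 397)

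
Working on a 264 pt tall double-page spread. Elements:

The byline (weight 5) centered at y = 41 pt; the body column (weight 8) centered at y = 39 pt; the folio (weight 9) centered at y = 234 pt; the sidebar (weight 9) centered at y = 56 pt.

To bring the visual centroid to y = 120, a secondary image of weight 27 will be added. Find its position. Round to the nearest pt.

y ≈ 142

After adding the secondary image, total weight = 5 + 8 + 9 + 9 + 27 = 58.
y: need Σw·y = 58·120 = 6960. Existing = 5·41 + 8·39 + 9·234 + 9·56 = 3127. Remainder 3833 / 27 ≈ 141.96.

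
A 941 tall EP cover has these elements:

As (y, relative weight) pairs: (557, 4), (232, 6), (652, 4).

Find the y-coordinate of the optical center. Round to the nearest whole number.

y ≈ 445

Σw = 4 + 6 + 4 = 14.
Σw·y = 4·557 + 6·232 + 4·652 = 6228, so ȳ = 6228/14 ≈ 444.86.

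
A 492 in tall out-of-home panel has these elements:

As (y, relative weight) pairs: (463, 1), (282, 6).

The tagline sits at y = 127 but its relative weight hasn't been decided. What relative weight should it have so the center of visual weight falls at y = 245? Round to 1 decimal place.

w ≈ 3.7

Known weights sum to 1 + 6 = 7; their moment is 1·463 + 6·282 = 2155.
Balance at y = 245 requires (2155 + w·127) / (7 + w) = 245.
So w = (245·7 − 2155)/(127 − 245) = -440/-118 ≈ 3.73.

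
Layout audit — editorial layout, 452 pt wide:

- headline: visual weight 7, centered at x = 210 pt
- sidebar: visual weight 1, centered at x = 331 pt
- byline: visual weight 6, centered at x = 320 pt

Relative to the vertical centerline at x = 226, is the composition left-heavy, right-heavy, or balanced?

Weights sum to 7 + 1 + 6 = 14.
x: (7·210 + 1·331 + 6·320) / 14 = 3721 / 14 ≈ 265.79
265.8 lies right of the midline 226, so the layout is right-heavy.

right-heavy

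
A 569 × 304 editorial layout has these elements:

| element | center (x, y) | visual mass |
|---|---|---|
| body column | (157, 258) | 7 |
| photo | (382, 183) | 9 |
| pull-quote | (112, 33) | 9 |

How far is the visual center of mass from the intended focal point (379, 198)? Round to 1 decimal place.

Σw = 7 + 9 + 9 = 25.
Σw·x = 7·157 + 9·382 + 9·112 = 5545, so x̄ = 5545/25 ≈ 221.80.
Σw·y = 7·258 + 9·183 + 9·33 = 3750, so ȳ = 3750/25 ≈ 150.00.
Offset from (379, 198): Δx ≈ -157.20, Δy ≈ -48.00; distance = √(Δx² + Δy²) ≈ 164.36.

≈ 164.4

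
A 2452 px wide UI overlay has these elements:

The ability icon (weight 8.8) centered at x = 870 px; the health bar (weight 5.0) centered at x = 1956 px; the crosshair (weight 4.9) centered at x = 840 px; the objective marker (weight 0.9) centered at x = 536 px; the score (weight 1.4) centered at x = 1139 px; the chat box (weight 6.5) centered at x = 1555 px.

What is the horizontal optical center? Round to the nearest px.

Σw = 8.8 + 5.0 + 4.9 + 0.9 + 1.4 + 6.5 = 27.5.
Σw·x = 33736.5; x̄ = 33736.5/27.5 ≈ 1226.78.

x ≈ 1227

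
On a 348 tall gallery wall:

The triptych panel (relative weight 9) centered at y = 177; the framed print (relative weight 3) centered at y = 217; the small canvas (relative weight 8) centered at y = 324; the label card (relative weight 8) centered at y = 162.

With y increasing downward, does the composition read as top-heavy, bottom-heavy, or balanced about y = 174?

bottom-heavy

Total weight = 9 + 3 + 8 + 8 = 28.
y-moment: 9·177 + 3·217 + 8·324 + 8·162 = 6132; centroid 6132/28 ≈ 219.00.
219.0 vs midline 174 → bottom-heavy.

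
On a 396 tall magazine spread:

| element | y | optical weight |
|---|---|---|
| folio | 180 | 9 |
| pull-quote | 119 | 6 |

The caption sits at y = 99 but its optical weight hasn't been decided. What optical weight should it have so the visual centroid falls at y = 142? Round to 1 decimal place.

Existing Σw = 15 (9 + 6); existing moment 9·180 + 6·119 = 2334.
For the centroid to hit 142: (2334 + w·99) / (15 + w) = 142.
So w = (142·15 − 2334)/(99 − 142) = -204/-43 ≈ 4.74.

w ≈ 4.7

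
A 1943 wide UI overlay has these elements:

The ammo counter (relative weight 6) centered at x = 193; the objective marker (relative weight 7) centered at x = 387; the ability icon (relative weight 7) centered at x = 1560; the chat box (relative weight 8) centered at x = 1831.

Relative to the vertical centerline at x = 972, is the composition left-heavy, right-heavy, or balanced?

Σw = 6 + 7 + 7 + 8 = 28.
x: (6·193 + 7·387 + 7·1560 + 8·1831) / 28 = 29435 / 28 ≈ 1051.25
1051.2 lies right of the midline 972, so the layout is right-heavy.

right-heavy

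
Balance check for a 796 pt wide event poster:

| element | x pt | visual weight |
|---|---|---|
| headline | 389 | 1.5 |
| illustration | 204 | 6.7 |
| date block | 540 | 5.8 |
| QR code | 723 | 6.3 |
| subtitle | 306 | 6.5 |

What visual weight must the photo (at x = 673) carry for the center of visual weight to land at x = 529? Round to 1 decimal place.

w ≈ 17.7

Known weights sum to 1.5 + 6.7 + 5.8 + 6.3 + 6.5 = 26.8; their moment is 1.5·389 + 6.7·204 + 5.8·540 + 6.3·723 + 6.5·306 = 11626.2.
Balance at x = 529 requires (11626.2 + w·673) / (26.8 + w) = 529.
So w = (529·26.8 − 11626.2)/(673 − 529) = 2551.0/144 ≈ 17.72.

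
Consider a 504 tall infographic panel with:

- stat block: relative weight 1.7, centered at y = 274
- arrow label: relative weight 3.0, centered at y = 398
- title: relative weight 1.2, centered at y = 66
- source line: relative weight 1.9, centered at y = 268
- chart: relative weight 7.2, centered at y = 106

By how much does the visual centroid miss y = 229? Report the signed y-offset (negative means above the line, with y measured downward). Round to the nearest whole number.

≈ -28

Total weight = 1.7 + 3.0 + 1.2 + 1.9 + 7.2 = 15.0.
y-moment: 1.7·274 + 3.0·398 + 1.2·66 + 1.9·268 + 7.2·106 = 3011.4; centroid 3011.4/15.0 ≈ 200.76.
Difference: 200.76 − 229 ≈ -28.24.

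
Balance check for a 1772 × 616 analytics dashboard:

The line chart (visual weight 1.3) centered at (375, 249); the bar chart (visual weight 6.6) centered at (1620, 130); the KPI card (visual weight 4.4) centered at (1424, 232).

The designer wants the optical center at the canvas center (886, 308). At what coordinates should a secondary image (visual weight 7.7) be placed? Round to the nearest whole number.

(36, 514)

After adding the secondary image, total weight = 1.3 + 6.6 + 4.4 + 7.7 = 20.0.
x: target moment 20.0×886 = 17720.0; current 1.3·375 + 6.6·1620 + 4.4·1424 = 17445.1; the secondary image supplies 274.9, so x = 274.9/7.7 ≈ 35.70.
y: target moment 20.0×308 = 6160.0; current 1.3·249 + 6.6·130 + 4.4·232 = 2202.5; the secondary image supplies 3957.5, so y = 3957.5/7.7 ≈ 513.96.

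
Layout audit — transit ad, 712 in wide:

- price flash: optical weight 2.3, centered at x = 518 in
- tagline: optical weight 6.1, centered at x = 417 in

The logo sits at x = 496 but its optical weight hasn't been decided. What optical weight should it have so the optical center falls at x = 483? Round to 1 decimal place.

Existing Σw = 8.4 (2.3 + 6.1); existing moment 2.3·518 + 6.1·417 = 3735.1.
For the centroid to hit 483: (3735.1 + w·496) / (8.4 + w) = 483.
Rearranging, w·(496 − 483) = 483·8.4 − 3735.1 = 322.1, so w ≈ 322.1/13 = 24.78.

w ≈ 24.8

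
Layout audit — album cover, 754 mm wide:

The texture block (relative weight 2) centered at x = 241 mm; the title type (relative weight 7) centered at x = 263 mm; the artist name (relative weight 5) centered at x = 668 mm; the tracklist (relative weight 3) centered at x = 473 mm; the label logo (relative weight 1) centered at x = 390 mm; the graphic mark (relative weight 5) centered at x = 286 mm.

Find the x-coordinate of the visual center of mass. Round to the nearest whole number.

Σw = 2 + 7 + 5 + 3 + 1 + 5 = 23.
Σw·x = 8902; x̄ = 8902/23 ≈ 387.04.

x ≈ 387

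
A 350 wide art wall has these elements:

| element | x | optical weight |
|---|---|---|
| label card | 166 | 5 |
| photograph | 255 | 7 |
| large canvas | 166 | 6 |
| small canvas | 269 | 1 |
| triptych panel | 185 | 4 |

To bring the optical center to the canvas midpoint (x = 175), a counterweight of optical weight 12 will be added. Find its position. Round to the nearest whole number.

After adding the counterweight, total weight = 5 + 7 + 6 + 1 + 4 + 12 = 35.
x: need Σw·x = 35·175 = 6125. Existing = 5·166 + 7·255 + 6·166 + 1·269 + 4·185 = 4620. Remainder 1505 / 12 ≈ 125.42.

x ≈ 125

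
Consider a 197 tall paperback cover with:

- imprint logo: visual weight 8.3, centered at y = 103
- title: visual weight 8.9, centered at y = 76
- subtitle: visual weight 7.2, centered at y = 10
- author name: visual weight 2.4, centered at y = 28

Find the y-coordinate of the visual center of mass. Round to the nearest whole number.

y ≈ 62

Total weight = 8.3 + 8.9 + 7.2 + 2.4 = 26.8.
Σw·y = 8.3·103 + 8.9·76 + 7.2·10 + 2.4·28 = 1670.5, so ȳ = 1670.5/26.8 ≈ 62.33.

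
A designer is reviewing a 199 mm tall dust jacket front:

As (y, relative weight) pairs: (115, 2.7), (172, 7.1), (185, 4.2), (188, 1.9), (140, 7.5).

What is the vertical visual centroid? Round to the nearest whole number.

Weights sum to 2.7 + 7.1 + 4.2 + 1.9 + 7.5 = 23.4.
Σw·y = 2.7·115 + 7.1·172 + 4.2·185 + 1.9·188 + 7.5·140 = 3715.9, so ȳ = 3715.9/23.4 ≈ 158.80.

y ≈ 159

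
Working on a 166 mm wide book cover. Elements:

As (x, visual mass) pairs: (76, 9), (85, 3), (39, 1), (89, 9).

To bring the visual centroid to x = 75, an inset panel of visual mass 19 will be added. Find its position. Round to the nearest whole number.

New total weight: (9 + 3 + 1 + 9) + 19 = 41.
x: need Σw·x = 41·75 = 3075. Existing = 9·76 + 3·85 + 1·39 + 9·89 = 1779. Remainder 1296 / 19 ≈ 68.21.

x ≈ 68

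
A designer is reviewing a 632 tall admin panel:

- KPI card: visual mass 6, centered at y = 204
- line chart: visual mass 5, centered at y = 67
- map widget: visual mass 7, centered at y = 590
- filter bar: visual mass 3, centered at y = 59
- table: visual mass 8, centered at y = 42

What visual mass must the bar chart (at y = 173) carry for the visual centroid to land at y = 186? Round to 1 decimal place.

Fixed elements: Σw = 6 + 5 + 7 + 3 + 8 = 29, Σw·y = 6·204 + 5·67 + 7·590 + 3·59 + 8·42 = 6202.
Balance at y = 186 requires (6202 + w·173) / (29 + w) = 186.
So w = (186·29 − 6202)/(173 − 186) = -808/-13 ≈ 62.15.

w ≈ 62.2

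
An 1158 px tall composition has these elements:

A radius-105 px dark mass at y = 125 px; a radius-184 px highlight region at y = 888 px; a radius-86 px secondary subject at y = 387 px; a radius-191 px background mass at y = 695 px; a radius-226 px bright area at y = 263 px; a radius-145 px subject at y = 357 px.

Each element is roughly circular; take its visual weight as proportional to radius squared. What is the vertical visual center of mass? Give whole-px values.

Weights ∝ r²: dark mass 105² = 11025, highlight region 184² = 33856, secondary subject 86² = 7396, background mass 191² = 36481, bright area 226² = 51076, subject 145² = 21025; Σw = 160859.
Σw·y = 11025·125 + 33856·888 + 7396·387 + 36481·695 + 51076·263 + 21025·357 = 80597713, so ȳ = 80597713/160859 ≈ 501.05.

y ≈ 501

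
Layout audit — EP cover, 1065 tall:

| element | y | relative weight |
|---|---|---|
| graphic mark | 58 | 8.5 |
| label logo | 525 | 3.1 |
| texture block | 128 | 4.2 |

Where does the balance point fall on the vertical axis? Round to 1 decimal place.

Weights sum to 8.5 + 3.1 + 4.2 = 15.8.
y-moment: 8.5·58 + 3.1·525 + 4.2·128 = 2658.1; centroid 2658.1/15.8 ≈ 168.23.

y ≈ 168.2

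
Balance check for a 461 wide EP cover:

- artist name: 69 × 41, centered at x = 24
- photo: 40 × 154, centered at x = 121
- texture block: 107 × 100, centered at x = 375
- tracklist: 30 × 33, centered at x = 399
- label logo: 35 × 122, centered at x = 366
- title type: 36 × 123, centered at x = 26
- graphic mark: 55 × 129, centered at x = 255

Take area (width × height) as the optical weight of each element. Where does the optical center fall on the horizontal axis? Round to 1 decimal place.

Taking area as weight: artist name 69·41 = 2829, photo 40·154 = 6160, texture block 107·100 = 10700, tracklist 30·33 = 990, label logo 35·122 = 4270, title type 36·123 = 4428, graphic mark 55·129 = 7095. Sum 36472.
x: (2829·24 + 6160·121 + 10700·375 + 990·399 + 4270·366 + 4428·26 + 7095·255) / 36472 = 8707939 / 36472 ≈ 238.76

x ≈ 238.8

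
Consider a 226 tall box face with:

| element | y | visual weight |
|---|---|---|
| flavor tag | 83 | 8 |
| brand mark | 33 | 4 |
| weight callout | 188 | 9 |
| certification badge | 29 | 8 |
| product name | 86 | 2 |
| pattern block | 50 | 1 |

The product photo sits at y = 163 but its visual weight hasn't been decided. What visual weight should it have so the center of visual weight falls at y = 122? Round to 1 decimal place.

Known weights sum to 8 + 4 + 9 + 8 + 2 + 1 = 32; their moment is 8·83 + 4·33 + 9·188 + 8·29 + 2·86 + 1·50 = 2942.
Balance at y = 122 requires (2942 + w·163) / (32 + w) = 122.
Solving: w = (122·32 − 2942) / (163 − 122) = 962 / 41 ≈ 23.46.

w ≈ 23.5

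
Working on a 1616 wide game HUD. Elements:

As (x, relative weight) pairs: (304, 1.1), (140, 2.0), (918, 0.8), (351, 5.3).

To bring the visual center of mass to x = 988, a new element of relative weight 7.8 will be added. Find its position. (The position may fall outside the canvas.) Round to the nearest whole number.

x ≈ 1742

After adding the new element, total weight = 1.1 + 2.0 + 0.8 + 5.3 + 7.8 = 17.0.
Along x: (3209.1 + 7.8·x) / 17.0 = 988 (existing moment 1.1·304 + 2.0·140 + 0.8·918 + 5.3·351 = 3209.1) ⇒ x = (16796.0 − 3209.1) / 7.8 ≈ 1741.91.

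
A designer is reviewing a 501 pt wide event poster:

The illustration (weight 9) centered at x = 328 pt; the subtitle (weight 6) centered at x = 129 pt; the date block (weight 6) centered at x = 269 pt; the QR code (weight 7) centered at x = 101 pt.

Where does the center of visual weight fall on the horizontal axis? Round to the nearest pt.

Weights sum to 9 + 6 + 6 + 7 = 28.
x-moment: 9·328 + 6·129 + 6·269 + 7·101 = 6047; centroid 6047/28 ≈ 215.96.

x ≈ 216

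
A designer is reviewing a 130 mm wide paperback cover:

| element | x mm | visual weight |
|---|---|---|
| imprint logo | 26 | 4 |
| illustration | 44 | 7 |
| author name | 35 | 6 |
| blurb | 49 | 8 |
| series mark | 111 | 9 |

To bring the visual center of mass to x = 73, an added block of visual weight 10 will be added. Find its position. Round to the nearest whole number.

With the added block, Σw becomes 4 + 7 + 6 + 8 + 9 + 10 = 44.
x: need Σw·x = 44·73 = 3212. Existing = 4·26 + 7·44 + 6·35 + 8·49 + 9·111 = 2013. Remainder 1199 / 10 ≈ 119.90.

x ≈ 120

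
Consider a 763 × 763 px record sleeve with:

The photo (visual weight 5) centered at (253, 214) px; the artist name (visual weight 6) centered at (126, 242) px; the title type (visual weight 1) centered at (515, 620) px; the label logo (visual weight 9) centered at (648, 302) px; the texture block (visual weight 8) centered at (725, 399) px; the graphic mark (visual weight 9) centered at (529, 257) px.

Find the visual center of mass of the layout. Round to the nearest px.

(498, 299)

Total weight = 5 + 6 + 1 + 9 + 8 + 9 = 38.
Σw·x = 18929; x̄ = 18929/38 ≈ 498.13.
y: moment 11365 / weight 38 ≈ 299.08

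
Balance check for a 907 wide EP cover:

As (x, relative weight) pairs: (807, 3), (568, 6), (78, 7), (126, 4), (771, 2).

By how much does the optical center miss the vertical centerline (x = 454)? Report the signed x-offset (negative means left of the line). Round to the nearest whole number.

≈ -71

Σw = 3 + 6 + 7 + 4 + 2 = 22.
x: (3·807 + 6·568 + 7·78 + 4·126 + 2·771) / 22 = 8421 / 22 ≈ 382.77
Against x = 454, that's 382.77 − 454 = -71.23.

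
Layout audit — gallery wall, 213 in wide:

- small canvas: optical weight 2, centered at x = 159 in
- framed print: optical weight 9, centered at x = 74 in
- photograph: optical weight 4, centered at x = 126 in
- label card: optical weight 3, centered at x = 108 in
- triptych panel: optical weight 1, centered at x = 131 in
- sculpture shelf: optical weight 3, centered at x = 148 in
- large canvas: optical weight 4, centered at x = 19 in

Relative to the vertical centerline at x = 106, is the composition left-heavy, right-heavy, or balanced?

Σw = 2 + 9 + 4 + 3 + 1 + 3 + 4 = 26.
Σw·x = 2463; x̄ = 2463/26 ≈ 94.73.
94.7 vs midline 106 → left-heavy.

left-heavy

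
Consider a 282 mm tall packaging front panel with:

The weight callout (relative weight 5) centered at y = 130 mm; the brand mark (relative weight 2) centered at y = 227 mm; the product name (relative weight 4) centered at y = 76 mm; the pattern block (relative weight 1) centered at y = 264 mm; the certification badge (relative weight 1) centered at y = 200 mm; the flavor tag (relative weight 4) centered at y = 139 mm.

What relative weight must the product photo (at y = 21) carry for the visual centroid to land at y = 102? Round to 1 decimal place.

w ≈ 8.6

Fixed elements: Σw = 5 + 2 + 4 + 1 + 1 + 4 = 17, Σw·y = 5·130 + 2·227 + 4·76 + 1·264 + 1·200 + 4·139 = 2428.
For the centroid to hit 102: (2428 + w·21) / (17 + w) = 102.
So w = (102·17 − 2428)/(21 − 102) = -694/-81 ≈ 8.57.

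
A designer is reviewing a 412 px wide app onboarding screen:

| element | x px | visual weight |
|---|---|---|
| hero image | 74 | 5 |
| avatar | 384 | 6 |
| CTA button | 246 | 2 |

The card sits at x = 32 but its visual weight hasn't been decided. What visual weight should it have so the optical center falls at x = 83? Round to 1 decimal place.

w ≈ 40.9

Known weights sum to 5 + 6 + 2 = 13; their moment is 5·74 + 6·384 + 2·246 = 3166.
Set Σw·x/Σw = 83: (3166 + 32w) = 83·(13 + w).
Rearranging, w·(32 − 83) = 83·13 − 3166 = -2087, so w ≈ -2087/-51 = 40.92.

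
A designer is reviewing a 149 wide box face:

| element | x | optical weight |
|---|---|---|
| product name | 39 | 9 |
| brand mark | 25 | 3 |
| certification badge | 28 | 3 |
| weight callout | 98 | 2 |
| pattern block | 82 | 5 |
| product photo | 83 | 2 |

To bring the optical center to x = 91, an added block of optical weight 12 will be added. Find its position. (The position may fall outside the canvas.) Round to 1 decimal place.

x ≈ 166.2

After adding the added block, total weight = 9 + 3 + 3 + 2 + 5 + 2 + 12 = 36.
x: target moment 36×91 = 3276; current 9·39 + 3·25 + 3·28 + 2·98 + 5·82 + 2·83 = 1282; the added block supplies 1994, so x = 1994/12 ≈ 166.17.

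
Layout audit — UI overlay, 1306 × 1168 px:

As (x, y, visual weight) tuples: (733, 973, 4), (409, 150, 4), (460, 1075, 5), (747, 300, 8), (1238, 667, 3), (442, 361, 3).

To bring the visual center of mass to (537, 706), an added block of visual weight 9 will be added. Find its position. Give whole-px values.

(161, 1118)

With the added block, Σw becomes 4 + 4 + 5 + 8 + 3 + 3 + 9 = 36.
x: target moment 36×537 = 19332; current 4·733 + 4·409 + 5·460 + 8·747 + 3·1238 + 3·442 = 17884; the added block supplies 1448, so x = 1448/9 ≈ 160.89.
y: target moment 36×706 = 25416; current 4·973 + 4·150 + 5·1075 + 8·300 + 3·667 + 3·361 = 15351; the added block supplies 10065, so y = 10065/9 ≈ 1118.33.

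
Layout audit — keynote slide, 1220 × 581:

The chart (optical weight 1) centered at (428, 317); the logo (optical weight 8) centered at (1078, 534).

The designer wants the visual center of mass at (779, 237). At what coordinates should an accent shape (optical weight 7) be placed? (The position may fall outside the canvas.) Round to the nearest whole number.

(487, -114)

With the accent shape, Σw becomes 1 + 8 + 7 = 16.
Along x: (9052 + 7·x) / 16 = 779 (existing moment 1·428 + 8·1078 = 9052) ⇒ x = (12464 − 9052) / 7 ≈ 487.43.
Along y: (4589 + 7·y) / 16 = 237 (existing moment 1·317 + 8·534 = 4589) ⇒ y = (3792 − 4589) / 7 ≈ -113.86.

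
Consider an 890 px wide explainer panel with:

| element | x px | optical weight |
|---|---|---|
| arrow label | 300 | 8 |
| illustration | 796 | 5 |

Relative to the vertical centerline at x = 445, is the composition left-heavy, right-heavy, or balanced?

right-heavy

Total weight = 8 + 5 = 13.
x: (8·300 + 5·796) / 13 = 6380 / 13 ≈ 490.77
490.8 lies right of the midline 445, so the layout is right-heavy.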